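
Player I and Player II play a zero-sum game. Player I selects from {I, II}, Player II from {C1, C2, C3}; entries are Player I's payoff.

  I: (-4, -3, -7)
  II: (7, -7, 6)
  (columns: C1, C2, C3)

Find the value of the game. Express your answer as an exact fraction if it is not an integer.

Row minima: I → -7, II → -7; maximin = -7.
Column maxima: C1 → 7, C2 → -3, C3 → 6; minimax = -3.
-7 ≠ -3, so there is no saddle point; optimal play is mixed.
C1 is strictly dominated by C3 (it gives Player I strictly more in every row), so Player II never plays it.
On the remaining 2×2 (I, II vs C2, C3):
Let Player I play I with probability p. Expected payoff against C2: (-3)p + (-7)(1−p) = 4p − 7; against C3: (-7)p + 6(1−p) = −13p + 6.
Setting these equal: 4p − 7 = −13p + 6 ⇒ 17p = 13 ⇒ p = 13/17, and the value is (4)·(13/17) − 7 = -67/17.
For Player II: with q = P(C2), equating I's and II's payoffs gives 4q − 7 = −13q + 6 ⇒ q = 13/17.

-67/17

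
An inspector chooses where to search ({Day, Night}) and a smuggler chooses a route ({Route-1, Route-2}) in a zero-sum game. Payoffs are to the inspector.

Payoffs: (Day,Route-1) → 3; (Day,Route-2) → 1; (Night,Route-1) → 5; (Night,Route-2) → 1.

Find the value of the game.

Row minima: Day → 1, Night → 1; maximin = 1.
Column maxima: Route-1 → 5, Route-2 → 1; minimax = 1.
Since maximin = minimax = 1, there is a saddle point and the value is 1.

1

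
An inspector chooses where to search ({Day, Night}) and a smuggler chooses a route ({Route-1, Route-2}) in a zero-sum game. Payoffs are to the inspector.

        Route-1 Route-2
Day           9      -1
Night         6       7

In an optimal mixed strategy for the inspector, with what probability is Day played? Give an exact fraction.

Row minima: Day → -1, Night → 6; maximin = 6.
Column maxima: Route-1 → 9, Route-2 → 7; minimax = 7.
6 ≠ 7, so there is no saddle point; optimal play is mixed.
Let the inspector play Day with probability p. Expected payoff against Route-1: 9p + 6(1−p) = 3p + 6; against Route-2: (-1)p + 7(1−p) = −8p + 7.
Setting these equal: 3p + 6 = −8p + 7 ⇒ 11p = 1 ⇒ p = 1/11, and the value is (3)·(1/11) + 6 = 69/11.
For the smuggler: with q = P(Route-1), equating Day's and Night's payoffs gives 10q − 1 = −q + 7 ⇒ q = 8/11.

1/11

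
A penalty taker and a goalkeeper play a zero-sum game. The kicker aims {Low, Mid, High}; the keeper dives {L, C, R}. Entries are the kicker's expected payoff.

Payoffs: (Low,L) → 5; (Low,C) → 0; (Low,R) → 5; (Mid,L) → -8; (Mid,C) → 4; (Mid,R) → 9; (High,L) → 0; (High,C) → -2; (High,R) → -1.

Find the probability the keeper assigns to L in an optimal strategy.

Row minima: Low → 0, Mid → -8, High → -2; maximin = 0.
Column maxima: L → 5, C → 4, R → 9; minimax = 4.
0 ≠ 4, so there is no saddle point; optimal play is mixed.
High is strictly dominated by Low, so the kicker never plays it.
R is strictly dominated by C (it gives the kicker strictly more in every row), so the keeper never plays it.
On the remaining 2×2 (Low, Mid vs L, C):
Let the kicker play Low with probability p. Expected payoff against L: 5p + (-8)(1−p) = 13p − 8; against C: 0p + 4(1−p) = −4p + 4.
Setting these equal: 13p − 8 = −4p + 4 ⇒ 17p = 12 ⇒ p = 12/17, and the value is (13)·(12/17) − 8 = 20/17.
For the keeper: with q = P(L), equating Low's and Mid's payoffs gives 5q = −12q + 4 ⇒ q = 4/17.

4/17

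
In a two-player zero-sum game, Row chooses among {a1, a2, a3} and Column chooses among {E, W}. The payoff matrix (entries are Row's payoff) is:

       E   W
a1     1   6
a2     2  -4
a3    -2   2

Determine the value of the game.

16/11

Row minima: a1 → 1, a2 → -4, a3 → -2; maximin = 1.
Column maxima: E → 2, W → 6; minimax = 2.
1 ≠ 2, so there is no saddle point; optimal play is mixed.
a3 is strictly dominated by a1, so Row never plays it.
On the remaining 2×2 (a1, a2 vs E, W):
Let Row play a1 with probability p. Expected payoff against E: 1p + 2(1−p) = −p + 2; against W: 6p + (-4)(1−p) = 10p − 4.
Setting these equal: −p + 2 = 10p − 4 ⇒ −11p = -6 ⇒ p = 6/11, and the value is (-1)·(6/11) + 2 = 16/11.
For Column: with q = P(E), equating a1's and a2's payoffs gives −5q + 6 = 6q − 4 ⇒ q = 10/11.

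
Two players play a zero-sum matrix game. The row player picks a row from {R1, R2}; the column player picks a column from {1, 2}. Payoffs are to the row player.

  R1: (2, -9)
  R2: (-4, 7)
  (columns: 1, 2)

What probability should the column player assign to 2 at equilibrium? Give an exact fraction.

Row minima: R1 → -9, R2 → -4; maximin = -4.
Column maxima: 1 → 2, 2 → 7; minimax = 2.
-4 ≠ 2, so there is no saddle point; optimal play is mixed.
Let the row player play R1 with probability p. Expected payoff against 1: 2p + (-4)(1−p) = 6p − 4; against 2: (-9)p + 7(1−p) = −16p + 7.
Setting these equal: 6p − 4 = −16p + 7 ⇒ 22p = 11 ⇒ p = 1/2, and the value is (6)·(1/2) − 4 = -1.
For the column player: with q = P(1), equating R1's and R2's payoffs gives 11q − 9 = −11q + 7 ⇒ q = 8/11.

3/11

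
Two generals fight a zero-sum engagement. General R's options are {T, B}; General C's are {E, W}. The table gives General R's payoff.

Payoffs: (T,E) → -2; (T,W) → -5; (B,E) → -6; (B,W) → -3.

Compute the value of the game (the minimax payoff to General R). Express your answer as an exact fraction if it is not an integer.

-4

Row minima: T → -5, B → -6; maximin = -5.
Column maxima: E → -2, W → -3; minimax = -3.
-5 ≠ -3, so there is no saddle point; optimal play is mixed.
Let General R play T with probability p. Expected payoff against E: (-2)p + (-6)(1−p) = 4p − 6; against W: (-5)p + (-3)(1−p) = −2p − 3.
Setting these equal: 4p − 6 = −2p − 3 ⇒ 6p = 3 ⇒ p = 1/2, and the value is (4)·(1/2) − 6 = -4.
For General C: with q = P(E), equating T's and B's payoffs gives 3q − 5 = −3q − 3 ⇒ q = 1/3.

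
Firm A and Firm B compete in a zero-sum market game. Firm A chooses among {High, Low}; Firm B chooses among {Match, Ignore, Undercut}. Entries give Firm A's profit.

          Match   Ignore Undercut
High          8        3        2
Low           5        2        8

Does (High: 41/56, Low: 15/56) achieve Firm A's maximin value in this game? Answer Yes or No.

Against Match this mix gives (41/56)·8 + (15/56)·5 = 403/56.
Against Ignore this mix gives (41/56)·3 + (15/56)·2 = 153/56.
Against Undercut this mix gives (41/56)·2 + (15/56)·8 = 101/28.
Firm B will play Ignore, holding Firm A to 153/56. Shifting weight toward the row that does better against Ignore would raise this floor (the equalizing mix achieves 20/7 against both Ignore and Undercut), so the proposed strategy is not optimal.

No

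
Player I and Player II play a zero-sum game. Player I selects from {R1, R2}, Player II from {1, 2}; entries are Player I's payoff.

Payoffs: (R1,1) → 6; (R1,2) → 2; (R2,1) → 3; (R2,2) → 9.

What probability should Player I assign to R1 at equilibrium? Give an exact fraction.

3/5

Row minima: R1 → 2, R2 → 3; maximin = 3.
Column maxima: 1 → 6, 2 → 9; minimax = 6.
3 ≠ 6, so there is no saddle point; optimal play is mixed.
Let Player I play R1 with probability p. Expected payoff against 1: 6p + 3(1−p) = 3p + 3; against 2: 2p + 9(1−p) = −7p + 9.
Setting these equal: 3p + 3 = −7p + 9 ⇒ 10p = 6 ⇒ p = 3/5, and the value is (3)·(3/5) + 3 = 24/5.
For Player II: with q = P(1), equating R1's and R2's payoffs gives 4q + 2 = −6q + 9 ⇒ q = 7/10.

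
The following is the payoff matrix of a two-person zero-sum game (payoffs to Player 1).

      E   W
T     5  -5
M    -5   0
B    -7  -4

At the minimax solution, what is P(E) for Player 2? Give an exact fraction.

1/3

Row minima: T → -5, M → -5, B → -7; maximin = -5.
Column maxima: E → 5, W → 0; minimax = 0.
-5 ≠ 0, so there is no saddle point; optimal play is mixed.
B is strictly dominated by M, so Player 1 never plays it.
On the remaining 2×2 (T, M vs E, W):
Let Player 1 play T with probability p. Expected payoff against E: 5p + (-5)(1−p) = 10p − 5; against W: (-5)p + 0(1−p) = −5p.
Setting these equal: 10p − 5 = −5p ⇒ 15p = 5 ⇒ p = 1/3, and the value is (10)·(1/3) − 5 = -5/3.
For Player 2: with q = P(E), equating T's and M's payoffs gives 10q − 5 = −5q ⇒ q = 1/3.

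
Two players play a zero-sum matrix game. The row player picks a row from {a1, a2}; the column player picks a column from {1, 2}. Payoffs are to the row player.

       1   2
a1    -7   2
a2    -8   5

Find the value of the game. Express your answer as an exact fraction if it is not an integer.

Row minima: a1 → -7, a2 → -8; maximin = -7.
Column maxima: 1 → -7, 2 → 5; minimax = -7.
Since maximin = minimax = -7, there is a saddle point and the value is -7.

-7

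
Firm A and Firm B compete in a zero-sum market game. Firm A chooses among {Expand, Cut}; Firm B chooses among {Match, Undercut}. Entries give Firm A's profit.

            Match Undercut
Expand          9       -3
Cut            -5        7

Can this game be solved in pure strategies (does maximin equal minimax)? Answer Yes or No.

No

Row minima: Expand → -3, Cut → -5; maximin = -3.
Column maxima: Match → 9, Undercut → 7; minimax = 7.
-3 ≠ 7, so no pure-strategy equilibrium exists.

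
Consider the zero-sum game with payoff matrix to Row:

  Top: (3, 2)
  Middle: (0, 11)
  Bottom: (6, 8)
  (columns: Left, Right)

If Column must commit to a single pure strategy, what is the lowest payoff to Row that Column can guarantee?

6

Column maxima: Left → 6, Right → 11.
The smallest of these is 6.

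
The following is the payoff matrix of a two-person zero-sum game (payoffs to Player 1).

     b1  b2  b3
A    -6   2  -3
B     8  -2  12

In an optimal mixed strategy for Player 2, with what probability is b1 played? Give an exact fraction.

2/9

Row minima: A → -6, B → -2; maximin = -2.
Column maxima: b1 → 8, b2 → 2, b3 → 12; minimax = 2.
-2 ≠ 2, so there is no saddle point; optimal play is mixed.
b3 is strictly dominated by b1 (it gives Player 1 strictly more in every row), so Player 2 never plays it.
On the remaining 2×2 (A, B vs b1, b2):
Let Player 1 play A with probability p. Expected payoff against b1: (-6)p + 8(1−p) = −14p + 8; against b2: 2p + (-2)(1−p) = 4p − 2.
Setting these equal: −14p + 8 = 4p − 2 ⇒ −18p = -10 ⇒ p = 5/9, and the value is (-14)·(5/9) + 8 = 2/9.
For Player 2: with q = P(b1), equating A's and B's payoffs gives −8q + 2 = 10q − 2 ⇒ q = 2/9.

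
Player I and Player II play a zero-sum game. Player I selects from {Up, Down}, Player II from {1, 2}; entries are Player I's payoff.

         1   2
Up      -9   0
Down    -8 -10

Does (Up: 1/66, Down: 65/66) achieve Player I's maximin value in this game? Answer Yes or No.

Against 1 this mix gives (1/66)·(-9) + (65/66)·(-8) = -529/66.
Against 2 this mix gives (1/66)·0 + (65/66)·(-10) = -325/33.
Player II will play 2, holding Player I to -325/33. Shifting weight toward the row that does better against 2 would raise this floor (the equalizing mix achieves -90/11 against both 2 and 1), so the proposed strategy is not optimal.

No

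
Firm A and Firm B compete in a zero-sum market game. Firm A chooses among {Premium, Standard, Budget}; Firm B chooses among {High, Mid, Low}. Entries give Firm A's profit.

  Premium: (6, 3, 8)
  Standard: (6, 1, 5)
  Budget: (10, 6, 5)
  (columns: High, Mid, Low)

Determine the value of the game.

Row minima: Premium → 3, Standard → 1, Budget → 5; maximin = 5.
Column maxima: High → 10, Mid → 6, Low → 8; minimax = 6.
5 ≠ 6, so there is no saddle point; optimal play is mixed.
High is strictly dominated by Mid (it gives Firm A strictly more in every row), so Firm B never plays it.
With High eliminated, Standard is strictly dominated by Premium (Premium gives Firm A strictly more in every remaining column), so Firm A never plays it.
On the remaining 2×2 (Premium, Budget vs Mid, Low):
Let Firm A play Premium with probability p. Expected payoff against Mid: 3p + 6(1−p) = −3p + 6; against Low: 8p + 5(1−p) = 3p + 5.
Setting these equal: −3p + 6 = 3p + 5 ⇒ −6p = -1 ⇒ p = 1/6, and the value is (-3)·(1/6) + 6 = 11/2.
For Firm B: with q = P(Mid), equating Premium's and Budget's payoffs gives −5q + 8 = q + 5 ⇒ q = 1/2.

11/2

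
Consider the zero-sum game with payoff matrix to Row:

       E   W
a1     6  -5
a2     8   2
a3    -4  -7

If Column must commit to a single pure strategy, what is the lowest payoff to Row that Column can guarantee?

Column maxima: E → 8, W → 2.
The smallest of these is 2.

2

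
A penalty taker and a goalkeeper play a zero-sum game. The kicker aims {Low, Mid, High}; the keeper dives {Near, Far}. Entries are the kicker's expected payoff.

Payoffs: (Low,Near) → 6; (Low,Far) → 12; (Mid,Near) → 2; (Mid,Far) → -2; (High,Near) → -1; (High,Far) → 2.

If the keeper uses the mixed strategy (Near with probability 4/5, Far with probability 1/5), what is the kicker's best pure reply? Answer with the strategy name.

Expected payoff of Low: (4/5)·6 + (1/5)·12 = 36/5.
Expected payoff of Mid: (4/5)·2 + (1/5)·(-2) = 6/5.
Expected payoff of High: (4/5)·(-1) + (1/5)·2 = -2/5.
The largest is 36/5, so the kicker's best response is Low.

Low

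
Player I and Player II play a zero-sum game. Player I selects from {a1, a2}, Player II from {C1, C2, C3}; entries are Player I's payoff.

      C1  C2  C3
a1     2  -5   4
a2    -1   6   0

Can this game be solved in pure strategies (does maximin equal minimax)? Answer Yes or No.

No

Row minima: a1 → -5, a2 → -1; maximin = -1.
Column maxima: C1 → 2, C2 → 6, C3 → 4; minimax = 2.
-1 ≠ 2, so no pure-strategy equilibrium exists.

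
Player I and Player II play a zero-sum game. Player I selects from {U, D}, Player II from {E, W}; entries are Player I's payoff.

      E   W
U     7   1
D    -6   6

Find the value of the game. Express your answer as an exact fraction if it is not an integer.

Row minima: U → 1, D → -6; maximin = 1.
Column maxima: E → 7, W → 6; minimax = 6.
1 ≠ 6, so there is no saddle point; optimal play is mixed.
Let Player I play U with probability p. Expected payoff against E: 7p + (-6)(1−p) = 13p − 6; against W: 1p + 6(1−p) = −5p + 6.
Setting these equal: 13p − 6 = −5p + 6 ⇒ 18p = 12 ⇒ p = 2/3, and the value is (13)·(2/3) − 6 = 8/3.
For Player II: with q = P(E), equating U's and D's payoffs gives 6q + 1 = −12q + 6 ⇒ q = 5/18.

8/3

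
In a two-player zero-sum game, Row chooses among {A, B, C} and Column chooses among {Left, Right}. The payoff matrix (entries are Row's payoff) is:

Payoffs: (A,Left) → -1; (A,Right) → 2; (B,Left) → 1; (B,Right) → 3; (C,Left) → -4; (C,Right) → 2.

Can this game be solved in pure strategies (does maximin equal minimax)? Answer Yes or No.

Yes

Row minima: A → -1, B → 1, C → -4; maximin = 1.
Column maxima: Left → 1, Right → 3; minimax = 1.
maximin = minimax = 1, so a saddle point exists.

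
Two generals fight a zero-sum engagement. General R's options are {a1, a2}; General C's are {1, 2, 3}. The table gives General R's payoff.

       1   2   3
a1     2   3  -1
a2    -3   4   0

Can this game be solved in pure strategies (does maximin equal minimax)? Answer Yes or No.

Row minima: a1 → -1, a2 → -3; maximin = -1.
Column maxima: 1 → 2, 2 → 4, 3 → 0; minimax = 0.
-1 ≠ 0, so no pure-strategy equilibrium exists.

No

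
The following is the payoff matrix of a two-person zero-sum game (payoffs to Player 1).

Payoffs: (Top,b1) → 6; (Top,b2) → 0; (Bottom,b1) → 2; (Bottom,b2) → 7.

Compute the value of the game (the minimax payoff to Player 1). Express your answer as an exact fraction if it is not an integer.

42/11

Row minima: Top → 0, Bottom → 2; maximin = 2.
Column maxima: b1 → 6, b2 → 7; minimax = 6.
2 ≠ 6, so there is no saddle point; optimal play is mixed.
Let Player 1 play Top with probability p. Expected payoff against b1: 6p + 2(1−p) = 4p + 2; against b2: 0p + 7(1−p) = −7p + 7.
Setting these equal: 4p + 2 = −7p + 7 ⇒ 11p = 5 ⇒ p = 5/11, and the value is (4)·(5/11) + 2 = 42/11.
For Player 2: with q = P(b1), equating Top's and Bottom's payoffs gives 6q = −5q + 7 ⇒ q = 7/11.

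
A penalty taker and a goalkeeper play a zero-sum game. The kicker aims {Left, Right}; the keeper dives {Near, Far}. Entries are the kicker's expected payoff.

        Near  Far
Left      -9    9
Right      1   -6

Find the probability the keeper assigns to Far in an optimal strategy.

Row minima: Left → -9, Right → -6; maximin = -6.
Column maxima: Near → 1, Far → 9; minimax = 1.
-6 ≠ 1, so there is no saddle point; optimal play is mixed.
Let the kicker play Left with probability p. Expected payoff against Near: (-9)p + 1(1−p) = −10p + 1; against Far: 9p + (-6)(1−p) = 15p − 6.
Setting these equal: −10p + 1 = 15p − 6 ⇒ −25p = -7 ⇒ p = 7/25, and the value is (-10)·(7/25) + 1 = -9/5.
For the keeper: with q = P(Near), equating Left's and Right's payoffs gives −18q + 9 = 7q − 6 ⇒ q = 3/5.

2/5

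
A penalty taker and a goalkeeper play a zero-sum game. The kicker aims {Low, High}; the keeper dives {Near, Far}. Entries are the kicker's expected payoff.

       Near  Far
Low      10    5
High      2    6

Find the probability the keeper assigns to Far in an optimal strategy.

8/9

Row minima: Low → 5, High → 2; maximin = 5.
Column maxima: Near → 10, Far → 6; minimax = 6.
5 ≠ 6, so there is no saddle point; optimal play is mixed.
Let the kicker play Low with probability p. Expected payoff against Near: 10p + 2(1−p) = 8p + 2; against Far: 5p + 6(1−p) = −p + 6.
Setting these equal: 8p + 2 = −p + 6 ⇒ 9p = 4 ⇒ p = 4/9, and the value is (8)·(4/9) + 2 = 50/9.
For the keeper: with q = P(Near), equating Low's and High's payoffs gives 5q + 5 = −4q + 6 ⇒ q = 1/9.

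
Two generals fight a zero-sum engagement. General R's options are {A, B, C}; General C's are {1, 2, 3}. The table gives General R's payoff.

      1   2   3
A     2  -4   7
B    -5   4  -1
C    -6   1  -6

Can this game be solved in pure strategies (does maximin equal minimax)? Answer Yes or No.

No

Row minima: A → -4, B → -5, C → -6; maximin = -4.
Column maxima: 1 → 2, 2 → 4, 3 → 7; minimax = 2.
-4 ≠ 2, so no pure-strategy equilibrium exists.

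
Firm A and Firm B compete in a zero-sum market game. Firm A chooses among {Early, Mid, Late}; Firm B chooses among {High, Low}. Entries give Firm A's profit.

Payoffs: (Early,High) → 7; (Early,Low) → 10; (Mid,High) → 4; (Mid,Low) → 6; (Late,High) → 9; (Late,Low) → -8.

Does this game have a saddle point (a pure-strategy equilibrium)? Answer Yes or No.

Row minima: Early → 7, Mid → 4, Late → -8; maximin = 7.
Column maxima: High → 9, Low → 10; minimax = 9.
7 ≠ 9, so no pure-strategy equilibrium exists.

No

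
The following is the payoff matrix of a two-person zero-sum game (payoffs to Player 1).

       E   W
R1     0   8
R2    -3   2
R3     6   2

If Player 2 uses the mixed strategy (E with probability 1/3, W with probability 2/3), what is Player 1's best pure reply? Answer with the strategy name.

Expected payoff of R1: (1/3)·0 + (2/3)·8 = 16/3.
Expected payoff of R2: (1/3)·(-3) + (2/3)·2 = 1/3.
Expected payoff of R3: (1/3)·6 + (2/3)·2 = 10/3.
The largest is 16/3, so Player 1's best response is R1.

R1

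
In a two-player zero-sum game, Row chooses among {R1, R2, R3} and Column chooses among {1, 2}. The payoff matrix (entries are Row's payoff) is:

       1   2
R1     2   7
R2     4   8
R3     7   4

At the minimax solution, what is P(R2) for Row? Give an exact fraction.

3/7

Row minima: R1 → 2, R2 → 4, R3 → 4; maximin = 4.
Column maxima: 1 → 7, 2 → 8; minimax = 7.
4 ≠ 7, so there is no saddle point; optimal play is mixed.
R1 is strictly dominated by R2, so Row never plays it.
On the remaining 2×2 (R2, R3 vs 1, 2):
Let Row play R2 with probability p. Expected payoff against 1: 4p + 7(1−p) = −3p + 7; against 2: 8p + 4(1−p) = 4p + 4.
Setting these equal: −3p + 7 = 4p + 4 ⇒ −7p = -3 ⇒ p = 3/7, and the value is (-3)·(3/7) + 7 = 40/7.
For Column: with q = P(1), equating R2's and R3's payoffs gives −4q + 8 = 3q + 4 ⇒ q = 4/7.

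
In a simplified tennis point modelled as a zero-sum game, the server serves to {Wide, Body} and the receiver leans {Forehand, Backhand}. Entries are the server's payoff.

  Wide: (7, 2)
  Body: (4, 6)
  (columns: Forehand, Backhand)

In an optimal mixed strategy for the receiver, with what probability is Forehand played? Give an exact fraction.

4/7

Row minima: Wide → 2, Body → 4; maximin = 4.
Column maxima: Forehand → 7, Backhand → 6; minimax = 6.
4 ≠ 6, so there is no saddle point; optimal play is mixed.
Let the server play Wide with probability p. Expected payoff against Forehand: 7p + 4(1−p) = 3p + 4; against Backhand: 2p + 6(1−p) = −4p + 6.
Setting these equal: 3p + 4 = −4p + 6 ⇒ 7p = 2 ⇒ p = 2/7, and the value is (3)·(2/7) + 4 = 34/7.
For the receiver: with q = P(Forehand), equating Wide's and Body's payoffs gives 5q + 2 = −2q + 6 ⇒ q = 4/7.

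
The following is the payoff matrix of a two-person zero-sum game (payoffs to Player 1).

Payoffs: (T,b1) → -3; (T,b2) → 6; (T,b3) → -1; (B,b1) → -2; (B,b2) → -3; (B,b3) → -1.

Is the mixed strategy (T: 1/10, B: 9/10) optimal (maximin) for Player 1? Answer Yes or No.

Yes

Against b1 this mix gives (1/10)·(-3) + (9/10)·(-2) = -21/10.
Against b2 this mix gives (1/10)·6 + (9/10)·(-3) = -21/10.
Against b3 this mix gives (1/10)·(-1) + (9/10)·(-1) = -1.
All of Player 2's active replies (b1, b2) yield -21/10, and no column does worse for Player 1. The mix makes Player 2 indifferent and guarantees -21/10, so it is optimal.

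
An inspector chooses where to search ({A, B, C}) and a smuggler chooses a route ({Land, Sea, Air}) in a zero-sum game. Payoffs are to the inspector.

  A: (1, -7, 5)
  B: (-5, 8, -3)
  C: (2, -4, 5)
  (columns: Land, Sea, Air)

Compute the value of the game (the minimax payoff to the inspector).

Row minima: A → -7, B → -5, C → -4; maximin = -4.
Column maxima: Land → 2, Sea → 8, Air → 5; minimax = 2.
-4 ≠ 2, so there is no saddle point; optimal play is mixed.
Air is strictly dominated by Land (it gives the inspector strictly more in every row), so the smuggler never plays it.
With Air eliminated, A is strictly dominated by C (C gives the inspector strictly more in every remaining column), so the inspector never plays it.
On the remaining 2×2 (B, C vs Land, Sea):
Let the inspector play B with probability p. Expected payoff against Land: (-5)p + 2(1−p) = −7p + 2; against Sea: 8p + (-4)(1−p) = 12p − 4.
Setting these equal: −7p + 2 = 12p − 4 ⇒ −19p = -6 ⇒ p = 6/19, and the value is (-7)·(6/19) + 2 = -4/19.
For the smuggler: with q = P(Land), equating B's and C's payoffs gives −13q + 8 = 6q − 4 ⇒ q = 12/19.

-4/19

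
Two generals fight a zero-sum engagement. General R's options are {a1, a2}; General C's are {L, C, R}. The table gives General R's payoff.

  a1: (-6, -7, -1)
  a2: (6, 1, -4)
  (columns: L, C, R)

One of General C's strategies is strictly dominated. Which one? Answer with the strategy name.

C holds General R's payoff strictly below L in every row: -7 < -6, 1 < 6.
So L is strictly dominated for General C.

L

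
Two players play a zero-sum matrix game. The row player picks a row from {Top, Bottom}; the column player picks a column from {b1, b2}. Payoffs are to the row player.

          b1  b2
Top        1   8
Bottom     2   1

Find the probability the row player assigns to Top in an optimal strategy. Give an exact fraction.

1/8

Row minima: Top → 1, Bottom → 1; maximin = 1.
Column maxima: b1 → 2, b2 → 8; minimax = 2.
1 ≠ 2, so there is no saddle point; optimal play is mixed.
Let the row player play Top with probability p. Expected payoff against b1: 1p + 2(1−p) = −p + 2; against b2: 8p + 1(1−p) = 7p + 1.
Setting these equal: −p + 2 = 7p + 1 ⇒ −8p = -1 ⇒ p = 1/8, and the value is (-1)·(1/8) + 2 = 15/8.
For the column player: with q = P(b1), equating Top's and Bottom's payoffs gives −7q + 8 = q + 1 ⇒ q = 7/8.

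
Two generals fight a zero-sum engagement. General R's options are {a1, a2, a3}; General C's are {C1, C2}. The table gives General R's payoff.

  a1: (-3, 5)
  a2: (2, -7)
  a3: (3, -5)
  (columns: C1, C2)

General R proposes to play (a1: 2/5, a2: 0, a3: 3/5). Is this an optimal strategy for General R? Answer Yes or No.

No

Against C1 this mix gives (2/5)·(-3) + (3/5)·3 = 3/5.
Against C2 this mix gives (2/5)·5 + (3/5)·(-5) = -1.
General C will play C2, holding General R to -1. Shifting weight toward the row that does better against C2 would raise this floor (the equalizing mix achieves 0 against both C2 and C1), so the proposed strategy is not optimal.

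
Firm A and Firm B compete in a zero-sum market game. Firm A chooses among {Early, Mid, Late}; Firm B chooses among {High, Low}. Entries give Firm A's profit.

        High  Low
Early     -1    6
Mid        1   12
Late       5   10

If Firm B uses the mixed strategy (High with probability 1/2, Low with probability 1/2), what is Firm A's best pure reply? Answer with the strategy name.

Expected payoff of Early: (1/2)·(-1) + (1/2)·6 = 5/2.
Expected payoff of Mid: (1/2)·1 + (1/2)·12 = 13/2.
Expected payoff of Late: (1/2)·5 + (1/2)·10 = 15/2.
The largest is 15/2, so Firm A's best response is Late.

Late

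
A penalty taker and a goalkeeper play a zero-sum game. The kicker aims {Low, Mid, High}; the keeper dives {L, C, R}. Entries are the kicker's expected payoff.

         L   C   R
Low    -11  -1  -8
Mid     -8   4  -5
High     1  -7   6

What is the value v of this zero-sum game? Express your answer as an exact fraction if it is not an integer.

Row minima: Low → -11, Mid → -8, High → -7; maximin = -7.
Column maxima: L → 1, C → 4, R → 6; minimax = 1.
-7 ≠ 1, so there is no saddle point; optimal play is mixed.
Low is strictly dominated by Mid, so the kicker never plays it.
R is strictly dominated by L (it gives the kicker strictly more in every row), so the keeper never plays it.
On the remaining 2×2 (Mid, High vs L, C):
Let the kicker play Mid with probability p. Expected payoff against L: (-8)p + 1(1−p) = −9p + 1; against C: 4p + (-7)(1−p) = 11p − 7.
Setting these equal: −9p + 1 = 11p − 7 ⇒ −20p = -8 ⇒ p = 2/5, and the value is (-9)·(2/5) + 1 = -13/5.
For the keeper: with q = P(L), equating Mid's and High's payoffs gives −12q + 4 = 8q − 7 ⇒ q = 11/20.

-13/5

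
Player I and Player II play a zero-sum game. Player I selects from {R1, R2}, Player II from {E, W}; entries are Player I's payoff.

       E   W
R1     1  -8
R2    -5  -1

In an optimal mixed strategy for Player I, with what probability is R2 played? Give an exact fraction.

Row minima: R1 → -8, R2 → -5; maximin = -5.
Column maxima: E → 1, W → -1; minimax = -1.
-5 ≠ -1, so there is no saddle point; optimal play is mixed.
Let Player I play R1 with probability p. Expected payoff against E: 1p + (-5)(1−p) = 6p − 5; against W: (-8)p + (-1)(1−p) = −7p − 1.
Setting these equal: 6p − 5 = −7p − 1 ⇒ 13p = 4 ⇒ p = 4/13, and the value is (6)·(4/13) − 5 = -41/13.
For Player II: with q = P(E), equating R1's and R2's payoffs gives 9q − 8 = −4q − 1 ⇒ q = 7/13.

9/13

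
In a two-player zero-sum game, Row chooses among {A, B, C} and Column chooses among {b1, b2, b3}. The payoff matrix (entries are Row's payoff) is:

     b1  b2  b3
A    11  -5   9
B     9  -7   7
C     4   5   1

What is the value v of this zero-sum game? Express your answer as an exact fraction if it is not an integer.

25/9

Row minima: A → -5, B → -7, C → 1; maximin = 1.
Column maxima: b1 → 11, b2 → 5, b3 → 9; minimax = 5.
1 ≠ 5, so there is no saddle point; optimal play is mixed.
B is strictly dominated by A, so Row never plays it.
b1 is strictly dominated by b3 (it gives Row strictly more in every row), so Column never plays it.
On the remaining 2×2 (A, C vs b2, b3):
Let Row play A with probability p. Expected payoff against b2: (-5)p + 5(1−p) = −10p + 5; against b3: 9p + 1(1−p) = 8p + 1.
Setting these equal: −10p + 5 = 8p + 1 ⇒ −18p = -4 ⇒ p = 2/9, and the value is (-10)·(2/9) + 5 = 25/9.
For Column: with q = P(b2), equating A's and C's payoffs gives −14q + 9 = 4q + 1 ⇒ q = 4/9.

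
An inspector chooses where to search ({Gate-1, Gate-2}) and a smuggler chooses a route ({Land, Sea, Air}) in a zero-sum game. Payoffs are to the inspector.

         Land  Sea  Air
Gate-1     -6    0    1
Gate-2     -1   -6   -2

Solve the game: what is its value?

Row minima: Gate-1 → -6, Gate-2 → -6; maximin = -6.
Column maxima: Land → -1, Sea → 0, Air → 1; minimax = -1.
-6 ≠ -1, so there is no saddle point; optimal play is mixed.
Air is strictly dominated by Sea (it gives the inspector strictly more in every row), so the smuggler never plays it.
On the remaining 2×2 (Gate-1, Gate-2 vs Land, Sea):
Let the inspector play Gate-1 with probability p. Expected payoff against Land: (-6)p + (-1)(1−p) = −5p − 1; against Sea: 0p + (-6)(1−p) = 6p − 6.
Setting these equal: −5p − 1 = 6p − 6 ⇒ −11p = -5 ⇒ p = 5/11, and the value is (-5)·(5/11) − 1 = -36/11.
For the smuggler: with q = P(Land), equating Gate-1's and Gate-2's payoffs gives −6q = 5q − 6 ⇒ q = 6/11.

-36/11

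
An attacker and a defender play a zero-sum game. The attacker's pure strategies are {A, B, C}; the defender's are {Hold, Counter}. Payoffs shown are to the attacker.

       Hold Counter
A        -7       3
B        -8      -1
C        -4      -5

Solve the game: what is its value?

Row minima: A → -7, B → -8, C → -5; maximin = -5.
Column maxima: Hold → -4, Counter → 3; minimax = -4.
-5 ≠ -4, so there is no saddle point; optimal play is mixed.
B is strictly dominated by A, so the attacker never plays it.
On the remaining 2×2 (A, C vs Hold, Counter):
Let the attacker play A with probability p. Expected payoff against Hold: (-7)p + (-4)(1−p) = −3p − 4; against Counter: 3p + (-5)(1−p) = 8p − 5.
Setting these equal: −3p − 4 = 8p − 5 ⇒ −11p = -1 ⇒ p = 1/11, and the value is (-3)·(1/11) − 4 = -47/11.
For the defender: with q = P(Hold), equating A's and C's payoffs gives −10q + 3 = q − 5 ⇒ q = 8/11.

-47/11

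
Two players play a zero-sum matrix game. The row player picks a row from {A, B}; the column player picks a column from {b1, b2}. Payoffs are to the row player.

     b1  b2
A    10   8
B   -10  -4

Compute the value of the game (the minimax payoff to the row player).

8

Row minima: A → 8, B → -10; maximin = 8.
Column maxima: b1 → 10, b2 → 8; minimax = 8.
Since maximin = minimax = 8, there is a saddle point and the value is 8.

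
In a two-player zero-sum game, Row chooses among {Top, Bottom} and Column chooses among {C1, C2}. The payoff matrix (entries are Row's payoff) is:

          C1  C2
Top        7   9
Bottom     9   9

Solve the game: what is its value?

9

Row minima: Top → 7, Bottom → 9; maximin = 9.
Column maxima: C1 → 9, C2 → 9; minimax = 9.
Since maximin = minimax = 9, there is a saddle point and the value is 9.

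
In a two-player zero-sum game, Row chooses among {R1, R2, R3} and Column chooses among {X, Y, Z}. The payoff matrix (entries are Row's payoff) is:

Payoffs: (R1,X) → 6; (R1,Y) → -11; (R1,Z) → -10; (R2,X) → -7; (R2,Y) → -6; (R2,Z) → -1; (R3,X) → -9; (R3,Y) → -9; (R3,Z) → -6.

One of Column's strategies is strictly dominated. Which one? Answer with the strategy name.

Y holds Row's payoff strictly below Z in every row: -11 < -10, -6 < -1, -9 < -6.
So Z is strictly dominated for Column.

Z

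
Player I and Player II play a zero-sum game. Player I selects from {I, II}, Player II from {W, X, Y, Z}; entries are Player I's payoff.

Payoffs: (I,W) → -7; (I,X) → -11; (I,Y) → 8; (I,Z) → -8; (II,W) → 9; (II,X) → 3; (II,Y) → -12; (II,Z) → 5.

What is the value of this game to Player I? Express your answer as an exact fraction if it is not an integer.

-54/17

Row minima: I → -11, II → -12; maximin = -11.
Column maxima: W → 9, X → 3, Y → 8, Z → 5; minimax = 3.
-11 ≠ 3, so there is no saddle point; optimal play is mixed.
W is strictly dominated by X (it gives Player I strictly more in every row), so Player II never plays it.
Z is strictly dominated by X (it gives Player I strictly more in every row), so Player II never plays it.
On the remaining 2×2 (I, II vs X, Y):
Let Player I play I with probability p. Expected payoff against X: (-11)p + 3(1−p) = −14p + 3; against Y: 8p + (-12)(1−p) = 20p − 12.
Setting these equal: −14p + 3 = 20p − 12 ⇒ −34p = -15 ⇒ p = 15/34, and the value is (-14)·(15/34) + 3 = -54/17.
For Player II: with q = P(X), equating I's and II's payoffs gives −19q + 8 = 15q − 12 ⇒ q = 10/17.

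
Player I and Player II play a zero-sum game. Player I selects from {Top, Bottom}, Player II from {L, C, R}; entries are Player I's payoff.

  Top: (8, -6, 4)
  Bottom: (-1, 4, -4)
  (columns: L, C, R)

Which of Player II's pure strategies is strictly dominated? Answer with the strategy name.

L

R holds Player I's payoff strictly below L in every row: 4 < 8, -4 < -1.
So L is strictly dominated for Player II.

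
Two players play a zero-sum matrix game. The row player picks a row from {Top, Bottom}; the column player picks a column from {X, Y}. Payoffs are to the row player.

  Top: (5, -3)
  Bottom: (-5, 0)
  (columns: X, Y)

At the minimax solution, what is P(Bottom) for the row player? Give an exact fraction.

8/13

Row minima: Top → -3, Bottom → -5; maximin = -3.
Column maxima: X → 5, Y → 0; minimax = 0.
-3 ≠ 0, so there is no saddle point; optimal play is mixed.
Let the row player play Top with probability p. Expected payoff against X: 5p + (-5)(1−p) = 10p − 5; against Y: (-3)p + 0(1−p) = −3p.
Setting these equal: 10p − 5 = −3p ⇒ 13p = 5 ⇒ p = 5/13, and the value is (10)·(5/13) − 5 = -15/13.
For the column player: with q = P(X), equating Top's and Bottom's payoffs gives 8q − 3 = −5q ⇒ q = 3/13.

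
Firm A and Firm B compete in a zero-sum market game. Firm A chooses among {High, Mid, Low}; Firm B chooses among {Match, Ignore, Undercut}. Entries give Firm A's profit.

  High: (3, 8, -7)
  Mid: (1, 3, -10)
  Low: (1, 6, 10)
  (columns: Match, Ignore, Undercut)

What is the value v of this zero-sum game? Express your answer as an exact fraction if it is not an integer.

37/19

Row minima: High → -7, Mid → -10, Low → 1; maximin = 1.
Column maxima: Match → 3, Ignore → 8, Undercut → 10; minimax = 3.
1 ≠ 3, so there is no saddle point; optimal play is mixed.
Mid is strictly dominated by High, so Firm A never plays it.
Ignore is strictly dominated by Match (it gives Firm A strictly more in every row), so Firm B never plays it.
On the remaining 2×2 (High, Low vs Match, Undercut):
Let Firm A play High with probability p. Expected payoff against Match: 3p + 1(1−p) = 2p + 1; against Undercut: (-7)p + 10(1−p) = −17p + 10.
Setting these equal: 2p + 1 = −17p + 10 ⇒ 19p = 9 ⇒ p = 9/19, and the value is (2)·(9/19) + 1 = 37/19.
For Firm B: with q = P(Match), equating High's and Low's payoffs gives 10q − 7 = −9q + 10 ⇒ q = 17/19.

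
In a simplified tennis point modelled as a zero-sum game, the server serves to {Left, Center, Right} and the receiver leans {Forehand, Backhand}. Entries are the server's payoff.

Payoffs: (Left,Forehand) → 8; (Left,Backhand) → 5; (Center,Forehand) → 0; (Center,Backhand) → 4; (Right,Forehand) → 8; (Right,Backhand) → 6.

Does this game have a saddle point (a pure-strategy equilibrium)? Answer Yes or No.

Yes

Row minima: Left → 5, Center → 0, Right → 6; maximin = 6.
Column maxima: Forehand → 8, Backhand → 6; minimax = 6.
maximin = minimax = 6, so a saddle point exists.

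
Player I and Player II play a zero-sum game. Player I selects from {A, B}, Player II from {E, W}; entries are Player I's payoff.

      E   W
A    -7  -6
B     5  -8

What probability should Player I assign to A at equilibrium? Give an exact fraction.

13/14

Row minima: A → -7, B → -8; maximin = -7.
Column maxima: E → 5, W → -6; minimax = -6.
-7 ≠ -6, so there is no saddle point; optimal play is mixed.
Let Player I play A with probability p. Expected payoff against E: (-7)p + 5(1−p) = −12p + 5; against W: (-6)p + (-8)(1−p) = 2p − 8.
Setting these equal: −12p + 5 = 2p − 8 ⇒ −14p = -13 ⇒ p = 13/14, and the value is (-12)·(13/14) + 5 = -43/7.
For Player II: with q = P(E), equating A's and B's payoffs gives −q − 6 = 13q − 8 ⇒ q = 1/7.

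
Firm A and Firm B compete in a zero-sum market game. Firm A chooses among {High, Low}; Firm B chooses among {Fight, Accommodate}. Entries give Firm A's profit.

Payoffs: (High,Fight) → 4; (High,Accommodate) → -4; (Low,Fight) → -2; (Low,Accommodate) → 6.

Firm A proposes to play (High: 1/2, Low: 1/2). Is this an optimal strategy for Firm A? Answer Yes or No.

Yes

Against Fight this mix gives (1/2)·4 + (1/2)·(-2) = 1.
Against Accommodate this mix gives (1/2)·(-4) + (1/2)·6 = 1.
All of Firm B's active replies (Fight, Accommodate) yield 1, and no column does worse for Firm A. The mix makes Firm B indifferent and guarantees 1, so it is optimal.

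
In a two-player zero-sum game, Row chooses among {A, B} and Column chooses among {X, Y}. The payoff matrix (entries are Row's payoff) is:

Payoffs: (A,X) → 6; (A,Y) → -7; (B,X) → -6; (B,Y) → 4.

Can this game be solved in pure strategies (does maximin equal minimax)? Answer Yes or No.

No

Row minima: A → -7, B → -6; maximin = -6.
Column maxima: X → 6, Y → 4; minimax = 4.
-6 ≠ 4, so no pure-strategy equilibrium exists.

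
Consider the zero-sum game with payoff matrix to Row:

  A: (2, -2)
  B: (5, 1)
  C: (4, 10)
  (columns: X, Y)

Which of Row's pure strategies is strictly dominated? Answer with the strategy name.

A

B gives a strictly higher payoff than A against every column: 5 > 2, 1 > -2.
So A is strictly dominated and Row never plays it.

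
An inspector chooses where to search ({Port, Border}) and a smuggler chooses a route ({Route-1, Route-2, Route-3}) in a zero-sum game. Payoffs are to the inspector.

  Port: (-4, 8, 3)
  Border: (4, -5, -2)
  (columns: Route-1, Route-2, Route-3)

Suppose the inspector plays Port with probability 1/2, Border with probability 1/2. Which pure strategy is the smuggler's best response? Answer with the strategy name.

If the smuggler plays Route-1, the inspector's expected payoff is (1/2)·(-4) + (1/2)·4 = 0.
If the smuggler plays Route-2, the inspector's expected payoff is (1/2)·8 + (1/2)·(-5) = 3/2.
If the smuggler plays Route-3, the inspector's expected payoff is (1/2)·3 + (1/2)·(-2) = 1/2.
The smuggler minimizes the inspector's payoff; the smallest is 0, so the best response is Route-1.

Route-1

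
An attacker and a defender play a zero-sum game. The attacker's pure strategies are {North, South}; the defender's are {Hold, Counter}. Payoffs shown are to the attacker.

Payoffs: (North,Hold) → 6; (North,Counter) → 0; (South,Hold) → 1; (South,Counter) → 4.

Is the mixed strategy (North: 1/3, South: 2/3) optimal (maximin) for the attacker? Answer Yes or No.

Against Hold this mix gives (1/3)·6 + (2/3)·1 = 8/3.
Against Counter this mix gives (1/3)·0 + (2/3)·4 = 8/3.
All of the defender's active replies (Hold, Counter) yield 8/3, and no column does worse for the attacker. The mix makes the defender indifferent and guarantees 8/3, so it is optimal.

Yes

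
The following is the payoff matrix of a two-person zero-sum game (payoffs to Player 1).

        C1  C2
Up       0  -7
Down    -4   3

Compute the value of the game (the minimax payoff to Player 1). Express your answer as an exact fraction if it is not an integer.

-2

Row minima: Up → -7, Down → -4; maximin = -4.
Column maxima: C1 → 0, C2 → 3; minimax = 0.
-4 ≠ 0, so there is no saddle point; optimal play is mixed.
Let Player 1 play Up with probability p. Expected payoff against C1: 0p + (-4)(1−p) = 4p − 4; against C2: (-7)p + 3(1−p) = −10p + 3.
Setting these equal: 4p − 4 = −10p + 3 ⇒ 14p = 7 ⇒ p = 1/2, and the value is (4)·(1/2) − 4 = -2.
For Player 2: with q = P(C1), equating Up's and Down's payoffs gives 7q − 7 = −7q + 3 ⇒ q = 5/7.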